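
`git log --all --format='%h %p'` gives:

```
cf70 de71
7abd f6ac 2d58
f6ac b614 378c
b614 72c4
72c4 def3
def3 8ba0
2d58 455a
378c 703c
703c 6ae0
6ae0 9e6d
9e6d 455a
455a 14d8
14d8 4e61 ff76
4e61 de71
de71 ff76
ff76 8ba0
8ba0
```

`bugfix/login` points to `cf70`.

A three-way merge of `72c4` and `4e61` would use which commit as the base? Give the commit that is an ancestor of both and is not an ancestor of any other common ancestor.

Ancestors of 72c4: {72c4, 8ba0, def3}.
Ancestors of 4e61: {4e61, 8ba0, de71, ff76}.
Common ancestors: {8ba0}.
The only common ancestor is 8ba0, so it is the merge base.

8ba0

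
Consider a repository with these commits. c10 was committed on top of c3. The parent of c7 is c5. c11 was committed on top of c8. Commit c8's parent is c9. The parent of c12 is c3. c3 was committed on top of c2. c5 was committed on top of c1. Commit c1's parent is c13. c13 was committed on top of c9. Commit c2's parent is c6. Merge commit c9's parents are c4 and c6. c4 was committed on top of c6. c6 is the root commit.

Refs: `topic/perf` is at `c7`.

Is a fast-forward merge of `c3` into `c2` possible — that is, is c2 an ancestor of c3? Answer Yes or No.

A fast-forward from c2 to c3 is possible iff c2 is an ancestor of c3.
Ancestors of c3: {c2, c3, c6}.
c2 is among them, so fast-forward is possible.

Yes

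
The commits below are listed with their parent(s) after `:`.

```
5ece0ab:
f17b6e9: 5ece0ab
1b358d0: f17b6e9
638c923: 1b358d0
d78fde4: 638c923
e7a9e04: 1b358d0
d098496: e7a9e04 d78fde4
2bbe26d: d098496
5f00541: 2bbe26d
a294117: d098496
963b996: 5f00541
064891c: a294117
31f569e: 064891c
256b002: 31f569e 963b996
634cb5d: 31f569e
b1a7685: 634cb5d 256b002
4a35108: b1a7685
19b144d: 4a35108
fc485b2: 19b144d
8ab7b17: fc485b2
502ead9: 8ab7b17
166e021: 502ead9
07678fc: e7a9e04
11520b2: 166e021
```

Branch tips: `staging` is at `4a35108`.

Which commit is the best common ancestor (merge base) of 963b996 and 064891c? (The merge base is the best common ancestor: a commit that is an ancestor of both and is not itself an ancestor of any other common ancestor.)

Ancestors of 963b996: {1b358d0, 2bbe26d, 5ece0ab, 5f00541, 638c923, 963b996, d098496, d78fde4, e7a9e04, f17b6e9}.
Ancestors of 064891c: {064891c, 1b358d0, 5ece0ab, 638c923, a294117, d098496, d78fde4, e7a9e04, f17b6e9}.
Common ancestors: {1b358d0, 5ece0ab, 638c923, d098496, d78fde4, e7a9e04, f17b6e9}.
Among these, d098496 is not an ancestor of any other common ancestor — it is the merge base.

d098496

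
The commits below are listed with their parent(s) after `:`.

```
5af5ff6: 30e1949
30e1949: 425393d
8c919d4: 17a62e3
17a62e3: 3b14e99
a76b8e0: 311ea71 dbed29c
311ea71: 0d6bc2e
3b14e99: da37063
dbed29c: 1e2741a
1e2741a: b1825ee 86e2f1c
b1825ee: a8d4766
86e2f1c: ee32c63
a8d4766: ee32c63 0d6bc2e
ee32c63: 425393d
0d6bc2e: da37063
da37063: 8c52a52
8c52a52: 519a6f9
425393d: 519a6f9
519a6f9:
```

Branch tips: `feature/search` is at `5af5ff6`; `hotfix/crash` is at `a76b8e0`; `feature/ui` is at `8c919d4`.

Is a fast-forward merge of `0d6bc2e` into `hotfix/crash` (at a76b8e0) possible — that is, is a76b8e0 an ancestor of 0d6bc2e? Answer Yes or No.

No

A fast-forward from a76b8e0 to 0d6bc2e is possible iff a76b8e0 is an ancestor of 0d6bc2e.
Ancestors of 0d6bc2e: {0d6bc2e, 519a6f9, 8c52a52, da37063}.
a76b8e0 is not among them, so fast-forward is not possible.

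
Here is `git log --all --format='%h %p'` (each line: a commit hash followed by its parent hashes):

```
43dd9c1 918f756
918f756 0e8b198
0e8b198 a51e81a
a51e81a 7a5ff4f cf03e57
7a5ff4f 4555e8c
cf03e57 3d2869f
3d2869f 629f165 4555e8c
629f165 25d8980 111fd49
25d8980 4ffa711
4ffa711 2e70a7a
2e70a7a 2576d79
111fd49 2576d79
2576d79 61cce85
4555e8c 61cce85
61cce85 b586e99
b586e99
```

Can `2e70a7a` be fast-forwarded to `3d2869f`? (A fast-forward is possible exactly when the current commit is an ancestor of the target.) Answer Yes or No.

A fast-forward from 2e70a7a to 3d2869f is possible iff 2e70a7a is an ancestor of 3d2869f.
Ancestors of 3d2869f: {111fd49, 2576d79, 25d8980, 2e70a7a, 3d2869f, 4555e8c, 4ffa711, 61cce85, 629f165, b586e99}.
2e70a7a is among them, so fast-forward is possible.

Yes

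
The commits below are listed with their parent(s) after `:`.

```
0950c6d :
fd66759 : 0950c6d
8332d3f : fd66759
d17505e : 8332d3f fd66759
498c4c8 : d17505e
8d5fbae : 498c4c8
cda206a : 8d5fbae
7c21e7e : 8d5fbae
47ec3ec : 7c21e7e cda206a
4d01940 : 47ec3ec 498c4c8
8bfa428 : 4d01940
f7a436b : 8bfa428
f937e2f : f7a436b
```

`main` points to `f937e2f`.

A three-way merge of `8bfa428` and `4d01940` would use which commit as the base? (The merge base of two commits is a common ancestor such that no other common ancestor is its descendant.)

Ancestors of 8bfa428: {0950c6d, 47ec3ec, 498c4c8, 4d01940, 7c21e7e, 8332d3f, 8bfa428, 8d5fbae, cda206a, d17505e, fd66759}.
Ancestors of 4d01940: {0950c6d, 47ec3ec, 498c4c8, 4d01940, 7c21e7e, 8332d3f, 8d5fbae, cda206a, d17505e, fd66759}.
Common ancestors: {0950c6d, 47ec3ec, 498c4c8, 4d01940, 7c21e7e, 8332d3f, 8d5fbae, cda206a, d17505e, fd66759}.
Among these, 4d01940 is not an ancestor of any other common ancestor — it is the merge base.

4d01940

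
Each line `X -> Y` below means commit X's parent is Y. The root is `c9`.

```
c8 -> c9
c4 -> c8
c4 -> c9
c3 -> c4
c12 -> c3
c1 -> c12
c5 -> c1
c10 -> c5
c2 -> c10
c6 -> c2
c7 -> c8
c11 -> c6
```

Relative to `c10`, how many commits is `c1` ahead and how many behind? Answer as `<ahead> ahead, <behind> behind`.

0 ahead, 2 behind

Reachable from c1: {c1, c12, c3, c4, c8, c9}.
Reachable from c10: {c1, c10, c12, c3, c4, c5, c8, c9}.
Only in c1's history (ahead): {} — 0.
Only in c10's history (behind): {c10, c5} — 2.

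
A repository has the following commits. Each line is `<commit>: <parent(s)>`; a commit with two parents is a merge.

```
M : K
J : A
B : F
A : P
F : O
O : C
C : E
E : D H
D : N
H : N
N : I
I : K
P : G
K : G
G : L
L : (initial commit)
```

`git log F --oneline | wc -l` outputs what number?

Walking parent pointers from F: reachable set = {C, D, E, F, G, H, I, K, L, N, O}.
That is 11 commits.

11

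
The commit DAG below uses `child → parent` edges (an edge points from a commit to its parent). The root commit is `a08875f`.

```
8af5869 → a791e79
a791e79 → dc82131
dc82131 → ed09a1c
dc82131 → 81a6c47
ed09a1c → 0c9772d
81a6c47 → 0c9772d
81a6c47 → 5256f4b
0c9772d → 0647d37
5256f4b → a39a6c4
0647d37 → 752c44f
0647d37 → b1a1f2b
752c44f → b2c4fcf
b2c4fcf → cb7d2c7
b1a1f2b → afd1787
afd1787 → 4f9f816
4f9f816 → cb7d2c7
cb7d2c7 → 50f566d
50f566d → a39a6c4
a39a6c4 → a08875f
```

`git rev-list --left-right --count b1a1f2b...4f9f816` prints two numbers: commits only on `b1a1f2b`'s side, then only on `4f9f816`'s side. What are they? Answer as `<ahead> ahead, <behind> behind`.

Reachable from b1a1f2b: {4f9f816, 50f566d, a08875f, a39a6c4, afd1787, b1a1f2b, cb7d2c7}.
Reachable from 4f9f816: {4f9f816, 50f566d, a08875f, a39a6c4, cb7d2c7}.
Only in b1a1f2b's history (ahead): {afd1787, b1a1f2b} — 2.
Only in 4f9f816's history (behind): {} — 0.

2 ahead, 0 behind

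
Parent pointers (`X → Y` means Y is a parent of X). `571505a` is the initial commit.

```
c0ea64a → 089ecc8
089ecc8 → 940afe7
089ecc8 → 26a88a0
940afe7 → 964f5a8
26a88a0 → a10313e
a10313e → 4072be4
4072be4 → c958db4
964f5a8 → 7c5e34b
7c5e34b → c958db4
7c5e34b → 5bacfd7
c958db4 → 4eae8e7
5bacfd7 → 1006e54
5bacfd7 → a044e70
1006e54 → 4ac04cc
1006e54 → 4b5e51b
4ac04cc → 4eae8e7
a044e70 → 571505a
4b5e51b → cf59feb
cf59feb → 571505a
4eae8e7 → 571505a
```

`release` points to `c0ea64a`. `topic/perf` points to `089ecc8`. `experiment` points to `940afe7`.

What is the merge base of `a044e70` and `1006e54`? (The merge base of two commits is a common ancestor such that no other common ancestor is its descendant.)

571505a

Ancestors of a044e70: {571505a, a044e70}.
Ancestors of 1006e54: {1006e54, 4ac04cc, 4b5e51b, 4eae8e7, 571505a, cf59feb}.
Common ancestors: {571505a}.
The only common ancestor is 571505a, so it is the merge base.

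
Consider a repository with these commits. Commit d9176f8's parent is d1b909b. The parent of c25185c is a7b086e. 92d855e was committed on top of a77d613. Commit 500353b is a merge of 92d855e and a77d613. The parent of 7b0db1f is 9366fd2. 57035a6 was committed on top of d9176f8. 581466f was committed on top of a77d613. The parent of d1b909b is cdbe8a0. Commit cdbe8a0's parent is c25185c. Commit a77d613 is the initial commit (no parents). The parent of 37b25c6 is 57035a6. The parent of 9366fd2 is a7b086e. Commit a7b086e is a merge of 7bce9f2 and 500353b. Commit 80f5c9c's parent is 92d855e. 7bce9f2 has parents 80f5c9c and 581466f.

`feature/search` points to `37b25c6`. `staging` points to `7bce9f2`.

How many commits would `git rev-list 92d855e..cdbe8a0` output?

7

Reachable from cdbe8a0: {500353b, 581466f, 7bce9f2, 80f5c9c, 92d855e, a77d613, a7b086e, c25185c, cdbe8a0}.
Reachable from 92d855e: {92d855e, a77d613}.
In cdbe8a0's history but not 92d855e's: {500353b, 581466f, 7bce9f2, 80f5c9c, a7b086e, c25185c, cdbe8a0} — 7 commits.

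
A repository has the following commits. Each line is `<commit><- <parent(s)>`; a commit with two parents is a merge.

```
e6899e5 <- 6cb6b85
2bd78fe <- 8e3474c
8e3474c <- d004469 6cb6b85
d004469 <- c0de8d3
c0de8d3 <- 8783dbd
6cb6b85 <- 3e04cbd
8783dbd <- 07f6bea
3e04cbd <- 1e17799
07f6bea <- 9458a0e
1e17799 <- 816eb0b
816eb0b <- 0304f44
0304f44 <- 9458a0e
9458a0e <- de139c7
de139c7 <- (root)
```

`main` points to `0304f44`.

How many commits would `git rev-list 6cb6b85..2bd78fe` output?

Reachable from 2bd78fe: {0304f44, 07f6bea, 1e17799, 2bd78fe, 3e04cbd, 6cb6b85, 816eb0b, 8783dbd, 8e3474c, 9458a0e, c0de8d3, d004469, de139c7}.
Reachable from 6cb6b85: {0304f44, 1e17799, 3e04cbd, 6cb6b85, 816eb0b, 9458a0e, de139c7}.
In 2bd78fe's history but not 6cb6b85's: {07f6bea, 2bd78fe, 8783dbd, 8e3474c, c0de8d3, d004469} — 6 commits.

6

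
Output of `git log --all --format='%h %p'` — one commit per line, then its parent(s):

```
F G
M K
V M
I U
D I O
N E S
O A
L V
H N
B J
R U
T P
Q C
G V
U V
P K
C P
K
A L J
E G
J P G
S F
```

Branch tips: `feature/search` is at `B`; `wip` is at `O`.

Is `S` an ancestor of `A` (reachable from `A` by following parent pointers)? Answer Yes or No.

Ancestors of A: {A, G, J, K, L, M, P, V}.
S is not in that set, so it is not an ancestor of A.

No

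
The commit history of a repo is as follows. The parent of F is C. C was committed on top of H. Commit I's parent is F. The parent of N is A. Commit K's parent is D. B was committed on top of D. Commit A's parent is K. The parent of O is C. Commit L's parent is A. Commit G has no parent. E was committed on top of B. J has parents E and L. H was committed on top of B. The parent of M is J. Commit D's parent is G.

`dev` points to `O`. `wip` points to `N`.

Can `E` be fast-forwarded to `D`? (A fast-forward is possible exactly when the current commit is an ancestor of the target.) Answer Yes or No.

No

A fast-forward from E to D is possible iff E is an ancestor of D.
Ancestors of D: {D, G}.
E is not among them, so fast-forward is not possible.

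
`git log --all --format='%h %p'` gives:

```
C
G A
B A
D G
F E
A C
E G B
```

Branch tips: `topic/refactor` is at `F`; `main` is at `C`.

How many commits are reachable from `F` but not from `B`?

3

Reachable from F: {A, B, C, E, F, G}.
Reachable from B: {A, B, C}.
In F's history but not B's: {E, F, G} — 3 commits.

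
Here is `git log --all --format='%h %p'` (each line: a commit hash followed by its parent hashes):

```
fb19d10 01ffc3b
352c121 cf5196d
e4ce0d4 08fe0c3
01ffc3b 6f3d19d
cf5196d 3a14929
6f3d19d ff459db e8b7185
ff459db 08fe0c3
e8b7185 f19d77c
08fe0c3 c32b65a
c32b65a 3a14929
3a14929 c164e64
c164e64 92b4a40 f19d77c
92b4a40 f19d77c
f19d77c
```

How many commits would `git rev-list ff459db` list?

7

Walking parent pointers from ff459db: reachable set = {08fe0c3, 3a14929, 92b4a40, c164e64, c32b65a, f19d77c, ff459db}.
That is 7 commits.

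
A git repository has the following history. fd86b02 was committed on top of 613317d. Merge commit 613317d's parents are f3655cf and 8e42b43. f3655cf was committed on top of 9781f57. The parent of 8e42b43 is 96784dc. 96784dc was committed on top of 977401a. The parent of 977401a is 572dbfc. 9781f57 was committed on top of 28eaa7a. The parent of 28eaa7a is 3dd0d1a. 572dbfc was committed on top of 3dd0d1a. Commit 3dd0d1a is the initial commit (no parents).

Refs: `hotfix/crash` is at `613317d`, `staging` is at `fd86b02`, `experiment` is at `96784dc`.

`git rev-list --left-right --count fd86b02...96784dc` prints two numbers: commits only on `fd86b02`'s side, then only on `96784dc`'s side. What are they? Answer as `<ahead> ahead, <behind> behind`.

Reachable from fd86b02: {28eaa7a, 3dd0d1a, 572dbfc, 613317d, 8e42b43, 96784dc, 977401a, 9781f57, f3655cf, fd86b02}.
Reachable from 96784dc: {3dd0d1a, 572dbfc, 96784dc, 977401a}.
Only in fd86b02's history (ahead): {28eaa7a, 613317d, 8e42b43, 9781f57, f3655cf, fd86b02} — 6.
Only in 96784dc's history (behind): {} — 0.

6 ahead, 0 behind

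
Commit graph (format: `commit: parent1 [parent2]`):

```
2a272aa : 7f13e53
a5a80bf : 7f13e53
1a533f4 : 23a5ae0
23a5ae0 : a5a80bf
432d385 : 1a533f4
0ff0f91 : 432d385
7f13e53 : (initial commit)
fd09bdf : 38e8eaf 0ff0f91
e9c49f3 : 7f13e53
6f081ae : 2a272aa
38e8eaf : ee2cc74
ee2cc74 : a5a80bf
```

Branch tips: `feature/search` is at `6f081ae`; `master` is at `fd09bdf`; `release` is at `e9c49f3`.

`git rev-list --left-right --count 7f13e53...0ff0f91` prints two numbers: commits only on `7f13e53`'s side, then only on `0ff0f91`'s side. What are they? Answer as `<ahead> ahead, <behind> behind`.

Reachable from 7f13e53: {7f13e53}.
Reachable from 0ff0f91: {0ff0f91, 1a533f4, 23a5ae0, 432d385, 7f13e53, a5a80bf}.
Only in 7f13e53's history (ahead): {} — 0.
Only in 0ff0f91's history (behind): {0ff0f91, 1a533f4, 23a5ae0, 432d385, a5a80bf} — 5.

0 ahead, 5 behind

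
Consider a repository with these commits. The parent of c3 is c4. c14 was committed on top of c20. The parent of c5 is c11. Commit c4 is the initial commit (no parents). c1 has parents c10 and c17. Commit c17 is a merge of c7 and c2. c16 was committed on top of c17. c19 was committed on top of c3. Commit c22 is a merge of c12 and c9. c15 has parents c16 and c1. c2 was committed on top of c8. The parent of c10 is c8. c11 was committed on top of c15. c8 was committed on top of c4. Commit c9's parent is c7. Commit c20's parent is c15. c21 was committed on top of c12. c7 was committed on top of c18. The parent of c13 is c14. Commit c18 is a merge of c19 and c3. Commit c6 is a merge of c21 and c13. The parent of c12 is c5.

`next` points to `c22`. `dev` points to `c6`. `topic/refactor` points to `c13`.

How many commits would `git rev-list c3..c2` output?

2

Reachable from c2: {c2, c4, c8}.
Reachable from c3: {c3, c4}.
In c2's history but not c3's: {c2, c8} — 2 commits.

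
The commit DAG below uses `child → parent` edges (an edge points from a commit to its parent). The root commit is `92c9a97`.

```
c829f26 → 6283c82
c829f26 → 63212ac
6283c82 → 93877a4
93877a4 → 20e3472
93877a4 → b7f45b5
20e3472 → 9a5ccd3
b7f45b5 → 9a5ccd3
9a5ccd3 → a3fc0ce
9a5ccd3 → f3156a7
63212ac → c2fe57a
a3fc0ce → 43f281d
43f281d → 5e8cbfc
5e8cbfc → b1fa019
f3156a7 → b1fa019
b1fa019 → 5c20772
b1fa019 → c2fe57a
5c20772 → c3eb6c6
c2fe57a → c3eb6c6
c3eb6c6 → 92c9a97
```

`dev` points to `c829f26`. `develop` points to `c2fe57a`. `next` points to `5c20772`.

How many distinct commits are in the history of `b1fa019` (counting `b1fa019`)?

Walking parent pointers from b1fa019: reachable set = {5c20772, 92c9a97, b1fa019, c2fe57a, c3eb6c6}.
That is 5 commits.

5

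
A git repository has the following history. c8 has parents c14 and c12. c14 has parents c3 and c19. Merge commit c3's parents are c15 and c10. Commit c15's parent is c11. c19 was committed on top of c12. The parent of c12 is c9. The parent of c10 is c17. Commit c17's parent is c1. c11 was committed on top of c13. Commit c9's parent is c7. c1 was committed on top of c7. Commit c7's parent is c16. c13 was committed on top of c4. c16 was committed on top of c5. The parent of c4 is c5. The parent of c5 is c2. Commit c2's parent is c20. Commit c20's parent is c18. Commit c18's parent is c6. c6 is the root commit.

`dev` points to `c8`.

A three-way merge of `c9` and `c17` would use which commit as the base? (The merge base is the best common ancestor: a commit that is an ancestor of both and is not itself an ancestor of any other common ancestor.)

Ancestors of c9: {c16, c18, c2, c20, c5, c6, c7, c9}.
Ancestors of c17: {c1, c16, c17, c18, c2, c20, c5, c6, c7}.
Common ancestors: {c16, c18, c2, c20, c5, c6, c7}.
Among these, c7 is not an ancestor of any other common ancestor — it is the merge base.

c7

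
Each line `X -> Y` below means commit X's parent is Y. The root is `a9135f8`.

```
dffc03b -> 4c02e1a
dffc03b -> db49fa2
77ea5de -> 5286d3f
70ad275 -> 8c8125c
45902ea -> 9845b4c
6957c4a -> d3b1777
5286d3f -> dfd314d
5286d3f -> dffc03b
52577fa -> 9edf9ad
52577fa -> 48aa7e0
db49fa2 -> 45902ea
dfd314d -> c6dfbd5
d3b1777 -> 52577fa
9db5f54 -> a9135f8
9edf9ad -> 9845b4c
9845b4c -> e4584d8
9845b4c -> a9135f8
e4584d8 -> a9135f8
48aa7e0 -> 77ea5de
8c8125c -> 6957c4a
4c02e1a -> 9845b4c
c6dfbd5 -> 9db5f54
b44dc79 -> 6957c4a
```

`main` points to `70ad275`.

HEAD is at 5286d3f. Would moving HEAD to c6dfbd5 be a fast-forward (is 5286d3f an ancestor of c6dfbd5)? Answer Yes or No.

A fast-forward from 5286d3f to c6dfbd5 is possible iff 5286d3f is an ancestor of c6dfbd5.
Ancestors of c6dfbd5: {9db5f54, a9135f8, c6dfbd5}.
5286d3f is not among them, so fast-forward is not possible.

No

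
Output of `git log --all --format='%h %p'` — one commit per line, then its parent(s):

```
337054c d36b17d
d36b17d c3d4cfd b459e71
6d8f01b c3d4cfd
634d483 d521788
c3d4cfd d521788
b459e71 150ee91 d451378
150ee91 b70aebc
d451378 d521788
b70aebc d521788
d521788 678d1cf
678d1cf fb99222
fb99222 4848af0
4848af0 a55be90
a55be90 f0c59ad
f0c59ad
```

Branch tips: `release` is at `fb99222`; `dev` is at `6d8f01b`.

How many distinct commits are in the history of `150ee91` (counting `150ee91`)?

Walking parent pointers from 150ee91: reachable set = {150ee91, 4848af0, 678d1cf, a55be90, b70aebc, d521788, f0c59ad, fb99222}.
That is 8 commits.

8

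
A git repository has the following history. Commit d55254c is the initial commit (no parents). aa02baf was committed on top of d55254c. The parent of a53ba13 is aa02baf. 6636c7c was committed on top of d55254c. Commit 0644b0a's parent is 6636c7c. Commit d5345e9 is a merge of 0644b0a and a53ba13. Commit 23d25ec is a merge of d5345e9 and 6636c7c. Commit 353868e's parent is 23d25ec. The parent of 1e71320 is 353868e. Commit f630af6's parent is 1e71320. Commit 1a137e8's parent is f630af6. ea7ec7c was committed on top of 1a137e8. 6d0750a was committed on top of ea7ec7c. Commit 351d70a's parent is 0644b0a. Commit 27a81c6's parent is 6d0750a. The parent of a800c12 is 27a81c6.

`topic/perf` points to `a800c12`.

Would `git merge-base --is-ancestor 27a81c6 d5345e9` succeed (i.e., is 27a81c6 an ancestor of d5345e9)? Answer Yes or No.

No

Ancestors of d5345e9: {0644b0a, 6636c7c, a53ba13, aa02baf, d5345e9, d55254c}.
27a81c6 is not in that set, so it is not an ancestor of d5345e9.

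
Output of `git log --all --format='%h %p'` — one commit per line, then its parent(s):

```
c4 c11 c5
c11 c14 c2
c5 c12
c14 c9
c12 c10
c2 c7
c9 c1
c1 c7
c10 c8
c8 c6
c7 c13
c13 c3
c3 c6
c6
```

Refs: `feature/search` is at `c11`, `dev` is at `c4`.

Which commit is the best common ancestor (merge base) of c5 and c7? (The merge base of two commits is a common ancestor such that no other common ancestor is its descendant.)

Ancestors of c5: {c10, c12, c5, c6, c8}.
Ancestors of c7: {c13, c3, c6, c7}.
Common ancestors: {c6}.
The only common ancestor is c6, so it is the merge base.

c6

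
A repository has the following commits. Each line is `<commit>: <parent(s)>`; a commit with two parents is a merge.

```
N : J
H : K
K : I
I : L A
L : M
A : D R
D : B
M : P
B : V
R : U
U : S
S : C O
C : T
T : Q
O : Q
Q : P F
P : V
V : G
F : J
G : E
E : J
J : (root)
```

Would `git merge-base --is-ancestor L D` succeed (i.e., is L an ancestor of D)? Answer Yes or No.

No

Ancestors of D: {B, D, E, G, J, V}.
L is not in that set, so it is not an ancestor of D.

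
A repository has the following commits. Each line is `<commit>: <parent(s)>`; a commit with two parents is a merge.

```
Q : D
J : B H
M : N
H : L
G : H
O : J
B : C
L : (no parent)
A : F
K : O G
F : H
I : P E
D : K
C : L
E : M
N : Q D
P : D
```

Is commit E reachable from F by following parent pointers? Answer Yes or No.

Ancestors of F: {F, H, L}.
E is not in that set, so it is not an ancestor of F.

No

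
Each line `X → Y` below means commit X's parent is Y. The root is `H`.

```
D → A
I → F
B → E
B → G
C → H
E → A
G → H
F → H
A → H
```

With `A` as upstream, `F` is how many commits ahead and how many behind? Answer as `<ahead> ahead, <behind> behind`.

1 ahead, 1 behind

Reachable from F: {F, H}.
Reachable from A: {A, H}.
Only in F's history (ahead): {F} — 1.
Only in A's history (behind): {A} — 1.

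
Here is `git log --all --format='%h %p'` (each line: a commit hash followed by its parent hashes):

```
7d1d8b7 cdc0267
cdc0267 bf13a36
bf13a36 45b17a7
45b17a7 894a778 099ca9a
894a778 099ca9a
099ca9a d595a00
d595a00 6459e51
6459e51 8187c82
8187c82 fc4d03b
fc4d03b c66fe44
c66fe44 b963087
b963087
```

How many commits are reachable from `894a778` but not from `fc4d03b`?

5

Reachable from 894a778: {099ca9a, 6459e51, 8187c82, 894a778, b963087, c66fe44, d595a00, fc4d03b}.
Reachable from fc4d03b: {b963087, c66fe44, fc4d03b}.
In 894a778's history but not fc4d03b's: {099ca9a, 6459e51, 8187c82, 894a778, d595a00} — 5 commits.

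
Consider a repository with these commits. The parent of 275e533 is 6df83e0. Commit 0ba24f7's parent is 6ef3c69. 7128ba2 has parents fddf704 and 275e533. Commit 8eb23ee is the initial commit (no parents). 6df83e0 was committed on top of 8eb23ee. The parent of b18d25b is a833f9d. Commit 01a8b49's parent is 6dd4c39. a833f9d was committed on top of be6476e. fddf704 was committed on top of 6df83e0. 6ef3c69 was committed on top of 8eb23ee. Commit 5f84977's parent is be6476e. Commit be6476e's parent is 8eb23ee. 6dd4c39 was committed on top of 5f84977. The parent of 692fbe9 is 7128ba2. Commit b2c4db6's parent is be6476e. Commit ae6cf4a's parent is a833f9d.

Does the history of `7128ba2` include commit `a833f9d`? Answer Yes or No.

Ancestors of 7128ba2: {275e533, 6df83e0, 7128ba2, 8eb23ee, fddf704}.
a833f9d is not in that set, so it is not an ancestor of 7128ba2.

No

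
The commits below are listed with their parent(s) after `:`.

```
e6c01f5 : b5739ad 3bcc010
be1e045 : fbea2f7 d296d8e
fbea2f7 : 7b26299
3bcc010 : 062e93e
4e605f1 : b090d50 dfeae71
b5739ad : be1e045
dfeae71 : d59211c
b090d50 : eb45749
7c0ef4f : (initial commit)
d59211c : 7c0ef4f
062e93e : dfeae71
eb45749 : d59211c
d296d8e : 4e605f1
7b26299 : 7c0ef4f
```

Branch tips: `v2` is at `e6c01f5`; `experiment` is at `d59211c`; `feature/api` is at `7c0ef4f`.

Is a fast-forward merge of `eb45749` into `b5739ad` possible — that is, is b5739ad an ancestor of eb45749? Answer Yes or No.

A fast-forward from b5739ad to eb45749 is possible iff b5739ad is an ancestor of eb45749.
Ancestors of eb45749: {7c0ef4f, d59211c, eb45749}.
b5739ad is not among them, so fast-forward is not possible.

No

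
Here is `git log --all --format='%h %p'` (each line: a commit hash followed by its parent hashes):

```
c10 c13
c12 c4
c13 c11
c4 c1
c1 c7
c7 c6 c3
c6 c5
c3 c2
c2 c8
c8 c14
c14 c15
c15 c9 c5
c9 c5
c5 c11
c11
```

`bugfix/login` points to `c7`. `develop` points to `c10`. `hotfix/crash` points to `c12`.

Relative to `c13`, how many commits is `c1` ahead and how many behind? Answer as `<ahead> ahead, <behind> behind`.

Reachable from c1: {c1, c11, c14, c15, c2, c3, c5, c6, c7, c8, c9}.
Reachable from c13: {c11, c13}.
Only in c1's history (ahead): {c1, c14, c15, c2, c3, c5, c6, c7, c8, c9} — 10.
Only in c13's history (behind): {c13} — 1.

10 ahead, 1 behind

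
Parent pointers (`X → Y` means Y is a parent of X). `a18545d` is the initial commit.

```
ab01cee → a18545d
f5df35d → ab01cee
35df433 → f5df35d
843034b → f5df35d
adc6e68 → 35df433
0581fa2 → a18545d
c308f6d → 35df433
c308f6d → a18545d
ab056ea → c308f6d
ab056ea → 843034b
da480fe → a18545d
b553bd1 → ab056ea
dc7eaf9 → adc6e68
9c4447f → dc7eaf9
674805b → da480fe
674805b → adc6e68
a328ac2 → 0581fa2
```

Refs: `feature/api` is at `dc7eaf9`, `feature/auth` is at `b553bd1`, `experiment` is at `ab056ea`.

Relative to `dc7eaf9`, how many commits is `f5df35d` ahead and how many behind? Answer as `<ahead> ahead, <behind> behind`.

0 ahead, 3 behind

Reachable from f5df35d: {a18545d, ab01cee, f5df35d}.
Reachable from dc7eaf9: {35df433, a18545d, ab01cee, adc6e68, dc7eaf9, f5df35d}.
Only in f5df35d's history (ahead): {} — 0.
Only in dc7eaf9's history (behind): {35df433, adc6e68, dc7eaf9} — 3.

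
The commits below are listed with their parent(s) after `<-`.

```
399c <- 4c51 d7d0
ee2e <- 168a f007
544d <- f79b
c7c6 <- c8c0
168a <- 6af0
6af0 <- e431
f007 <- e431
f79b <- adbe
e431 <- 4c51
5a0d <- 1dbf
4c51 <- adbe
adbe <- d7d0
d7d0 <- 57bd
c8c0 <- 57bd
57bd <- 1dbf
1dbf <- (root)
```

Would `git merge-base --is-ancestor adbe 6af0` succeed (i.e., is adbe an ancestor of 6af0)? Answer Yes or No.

Ancestors of 6af0 (commits reachable by following parents): {1dbf, 4c51, 57bd, 6af0, adbe, d7d0, e431}.
adbe is in that set, so it is an ancestor of 6af0.

Yes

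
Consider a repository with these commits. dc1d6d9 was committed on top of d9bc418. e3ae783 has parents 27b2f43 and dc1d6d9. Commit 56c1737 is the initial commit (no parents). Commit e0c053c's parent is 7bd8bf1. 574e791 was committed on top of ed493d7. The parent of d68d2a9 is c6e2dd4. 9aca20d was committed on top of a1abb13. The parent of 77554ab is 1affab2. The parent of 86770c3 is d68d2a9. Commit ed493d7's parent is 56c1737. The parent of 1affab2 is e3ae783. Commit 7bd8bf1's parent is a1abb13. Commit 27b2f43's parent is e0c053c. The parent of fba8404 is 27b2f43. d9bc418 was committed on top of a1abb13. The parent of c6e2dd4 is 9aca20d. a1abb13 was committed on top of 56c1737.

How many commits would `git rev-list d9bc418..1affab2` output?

Reachable from 1affab2: {1affab2, 27b2f43, 56c1737, 7bd8bf1, a1abb13, d9bc418, dc1d6d9, e0c053c, e3ae783}.
Reachable from d9bc418: {56c1737, a1abb13, d9bc418}.
In 1affab2's history but not d9bc418's: {1affab2, 27b2f43, 7bd8bf1, dc1d6d9, e0c053c, e3ae783} — 6 commits.

6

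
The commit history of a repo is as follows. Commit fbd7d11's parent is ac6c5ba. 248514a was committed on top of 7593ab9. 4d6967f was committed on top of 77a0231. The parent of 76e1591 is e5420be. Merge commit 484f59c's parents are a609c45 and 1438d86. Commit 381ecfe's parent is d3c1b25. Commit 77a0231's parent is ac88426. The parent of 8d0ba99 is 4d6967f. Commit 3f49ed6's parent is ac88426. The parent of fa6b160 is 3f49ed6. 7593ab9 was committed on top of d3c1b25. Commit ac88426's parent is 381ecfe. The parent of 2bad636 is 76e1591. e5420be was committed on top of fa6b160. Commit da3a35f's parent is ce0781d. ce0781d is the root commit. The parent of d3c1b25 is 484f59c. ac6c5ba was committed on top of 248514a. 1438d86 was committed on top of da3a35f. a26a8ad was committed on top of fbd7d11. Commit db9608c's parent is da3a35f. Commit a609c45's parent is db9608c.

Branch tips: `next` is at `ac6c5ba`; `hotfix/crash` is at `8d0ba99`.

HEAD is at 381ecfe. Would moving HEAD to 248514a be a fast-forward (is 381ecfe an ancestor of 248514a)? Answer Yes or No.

A fast-forward from 381ecfe to 248514a is possible iff 381ecfe is an ancestor of 248514a.
Ancestors of 248514a: {1438d86, 248514a, 484f59c, 7593ab9, a609c45, ce0781d, d3c1b25, da3a35f, db9608c}.
381ecfe is not among them, so fast-forward is not possible.

No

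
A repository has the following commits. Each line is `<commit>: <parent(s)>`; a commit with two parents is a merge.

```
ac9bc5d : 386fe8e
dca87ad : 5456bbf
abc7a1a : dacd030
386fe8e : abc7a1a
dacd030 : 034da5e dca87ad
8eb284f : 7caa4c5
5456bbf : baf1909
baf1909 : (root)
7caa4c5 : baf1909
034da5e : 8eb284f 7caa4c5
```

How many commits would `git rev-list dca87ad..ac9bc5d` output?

7

Reachable from ac9bc5d: {034da5e, 386fe8e, 5456bbf, 7caa4c5, 8eb284f, abc7a1a, ac9bc5d, baf1909, dacd030, dca87ad}.
Reachable from dca87ad: {5456bbf, baf1909, dca87ad}.
In ac9bc5d's history but not dca87ad's: {034da5e, 386fe8e, 7caa4c5, 8eb284f, abc7a1a, ac9bc5d, dacd030} — 7 commits.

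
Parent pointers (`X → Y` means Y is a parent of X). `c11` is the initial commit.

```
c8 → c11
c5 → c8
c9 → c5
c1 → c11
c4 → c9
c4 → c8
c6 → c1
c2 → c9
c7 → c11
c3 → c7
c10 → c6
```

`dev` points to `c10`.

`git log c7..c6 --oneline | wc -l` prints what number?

Reachable from c6: {c1, c11, c6}.
Reachable from c7: {c11, c7}.
In c6's history but not c7's: {c1, c6} — 2 commits.

2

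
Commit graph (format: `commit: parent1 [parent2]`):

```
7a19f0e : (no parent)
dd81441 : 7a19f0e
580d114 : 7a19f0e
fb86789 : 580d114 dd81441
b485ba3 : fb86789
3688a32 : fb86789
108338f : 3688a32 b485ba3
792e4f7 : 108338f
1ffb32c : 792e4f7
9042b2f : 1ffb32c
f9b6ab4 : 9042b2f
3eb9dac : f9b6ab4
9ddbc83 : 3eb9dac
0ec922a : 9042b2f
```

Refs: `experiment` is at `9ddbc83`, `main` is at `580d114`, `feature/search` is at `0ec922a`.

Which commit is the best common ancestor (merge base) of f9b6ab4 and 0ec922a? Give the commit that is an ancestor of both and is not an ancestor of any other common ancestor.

Ancestors of f9b6ab4: {108338f, 1ffb32c, 3688a32, 580d114, 792e4f7, 7a19f0e, 9042b2f, b485ba3, dd81441, f9b6ab4, fb86789}.
Ancestors of 0ec922a: {0ec922a, 108338f, 1ffb32c, 3688a32, 580d114, 792e4f7, 7a19f0e, 9042b2f, b485ba3, dd81441, fb86789}.
Common ancestors: {108338f, 1ffb32c, 3688a32, 580d114, 792e4f7, 7a19f0e, 9042b2f, b485ba3, dd81441, fb86789}.
Among these, 9042b2f is not an ancestor of any other common ancestor — it is the merge base.

9042b2f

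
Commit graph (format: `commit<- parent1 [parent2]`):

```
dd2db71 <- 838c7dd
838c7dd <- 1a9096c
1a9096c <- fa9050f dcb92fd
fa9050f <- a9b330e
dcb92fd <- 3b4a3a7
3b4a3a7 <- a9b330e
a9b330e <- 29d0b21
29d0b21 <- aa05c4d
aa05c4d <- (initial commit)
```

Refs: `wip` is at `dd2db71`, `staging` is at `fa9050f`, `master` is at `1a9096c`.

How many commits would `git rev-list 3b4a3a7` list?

Walking parent pointers from 3b4a3a7: reachable set = {29d0b21, 3b4a3a7, a9b330e, aa05c4d}.
That is 4 commits.

4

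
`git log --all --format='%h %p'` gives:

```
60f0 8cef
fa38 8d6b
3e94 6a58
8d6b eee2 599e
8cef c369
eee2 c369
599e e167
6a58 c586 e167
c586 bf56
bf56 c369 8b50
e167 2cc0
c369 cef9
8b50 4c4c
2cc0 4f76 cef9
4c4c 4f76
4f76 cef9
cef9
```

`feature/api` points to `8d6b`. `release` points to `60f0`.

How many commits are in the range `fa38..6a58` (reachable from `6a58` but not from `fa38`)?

5

Reachable from 6a58: {2cc0, 4c4c, 4f76, 6a58, 8b50, bf56, c369, c586, cef9, e167}.
Reachable from fa38: {2cc0, 4f76, 599e, 8d6b, c369, cef9, e167, eee2, fa38}.
In 6a58's history but not fa38's: {4c4c, 6a58, 8b50, bf56, c586} — 5 commits.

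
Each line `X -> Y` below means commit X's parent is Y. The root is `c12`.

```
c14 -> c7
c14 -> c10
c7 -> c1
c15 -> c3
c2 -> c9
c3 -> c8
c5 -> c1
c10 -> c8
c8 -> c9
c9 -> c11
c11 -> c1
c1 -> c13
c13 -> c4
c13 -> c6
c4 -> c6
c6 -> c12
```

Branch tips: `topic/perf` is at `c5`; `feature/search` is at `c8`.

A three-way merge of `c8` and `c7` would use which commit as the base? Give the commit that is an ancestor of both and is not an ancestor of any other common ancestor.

c1

Ancestors of c8: {c1, c11, c12, c13, c4, c6, c8, c9}.
Ancestors of c7: {c1, c12, c13, c4, c6, c7}.
Common ancestors: {c1, c12, c13, c4, c6}.
Among these, c1 is not an ancestor of any other common ancestor — it is the merge base.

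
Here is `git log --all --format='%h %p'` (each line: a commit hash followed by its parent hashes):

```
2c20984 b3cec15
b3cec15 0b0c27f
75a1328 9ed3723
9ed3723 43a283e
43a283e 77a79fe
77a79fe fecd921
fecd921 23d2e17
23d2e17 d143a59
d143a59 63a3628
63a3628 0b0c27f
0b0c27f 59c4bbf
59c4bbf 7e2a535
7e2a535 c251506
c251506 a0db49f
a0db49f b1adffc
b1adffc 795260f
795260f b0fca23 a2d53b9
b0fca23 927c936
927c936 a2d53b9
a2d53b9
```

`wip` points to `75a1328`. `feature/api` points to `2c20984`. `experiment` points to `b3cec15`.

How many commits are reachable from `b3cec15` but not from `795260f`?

Reachable from b3cec15: {0b0c27f, 59c4bbf, 795260f, 7e2a535, 927c936, a0db49f, a2d53b9, b0fca23, b1adffc, b3cec15, c251506}.
Reachable from 795260f: {795260f, 927c936, a2d53b9, b0fca23}.
In b3cec15's history but not 795260f's: {0b0c27f, 59c4bbf, 7e2a535, a0db49f, b1adffc, b3cec15, c251506} — 7 commits.

7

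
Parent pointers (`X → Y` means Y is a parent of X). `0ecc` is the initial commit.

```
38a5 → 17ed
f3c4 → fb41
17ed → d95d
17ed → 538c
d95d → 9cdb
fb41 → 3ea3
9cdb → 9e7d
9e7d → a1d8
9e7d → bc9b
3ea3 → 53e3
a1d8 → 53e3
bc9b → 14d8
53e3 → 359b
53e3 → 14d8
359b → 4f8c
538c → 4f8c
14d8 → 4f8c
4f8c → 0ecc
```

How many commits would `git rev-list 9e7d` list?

Walking parent pointers from 9e7d: reachable set = {0ecc, 14d8, 359b, 4f8c, 53e3, 9e7d, a1d8, bc9b}.
That is 8 commits.

8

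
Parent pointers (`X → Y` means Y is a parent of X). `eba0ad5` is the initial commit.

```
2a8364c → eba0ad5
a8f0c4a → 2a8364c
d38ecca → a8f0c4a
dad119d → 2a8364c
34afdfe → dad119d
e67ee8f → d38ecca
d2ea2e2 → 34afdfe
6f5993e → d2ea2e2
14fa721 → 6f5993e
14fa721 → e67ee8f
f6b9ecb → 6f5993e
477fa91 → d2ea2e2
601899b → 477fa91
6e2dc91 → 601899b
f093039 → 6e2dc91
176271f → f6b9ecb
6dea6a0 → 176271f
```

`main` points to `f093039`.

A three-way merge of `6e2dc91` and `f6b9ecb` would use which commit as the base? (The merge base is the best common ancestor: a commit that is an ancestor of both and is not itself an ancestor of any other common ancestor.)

Ancestors of 6e2dc91: {2a8364c, 34afdfe, 477fa91, 601899b, 6e2dc91, d2ea2e2, dad119d, eba0ad5}.
Ancestors of f6b9ecb: {2a8364c, 34afdfe, 6f5993e, d2ea2e2, dad119d, eba0ad5, f6b9ecb}.
Common ancestors: {2a8364c, 34afdfe, d2ea2e2, dad119d, eba0ad5}.
Among these, d2ea2e2 is not an ancestor of any other common ancestor — it is the merge base.

d2ea2e2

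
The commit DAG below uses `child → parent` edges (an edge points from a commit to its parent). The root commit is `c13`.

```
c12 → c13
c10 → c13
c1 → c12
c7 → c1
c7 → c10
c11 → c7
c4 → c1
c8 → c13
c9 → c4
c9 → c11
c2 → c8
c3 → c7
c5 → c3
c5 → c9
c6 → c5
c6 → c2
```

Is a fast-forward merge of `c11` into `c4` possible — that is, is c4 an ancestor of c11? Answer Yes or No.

A fast-forward from c4 to c11 is possible iff c4 is an ancestor of c11.
Ancestors of c11: {c1, c10, c11, c12, c13, c7}.
c4 is not among them, so fast-forward is not possible.

No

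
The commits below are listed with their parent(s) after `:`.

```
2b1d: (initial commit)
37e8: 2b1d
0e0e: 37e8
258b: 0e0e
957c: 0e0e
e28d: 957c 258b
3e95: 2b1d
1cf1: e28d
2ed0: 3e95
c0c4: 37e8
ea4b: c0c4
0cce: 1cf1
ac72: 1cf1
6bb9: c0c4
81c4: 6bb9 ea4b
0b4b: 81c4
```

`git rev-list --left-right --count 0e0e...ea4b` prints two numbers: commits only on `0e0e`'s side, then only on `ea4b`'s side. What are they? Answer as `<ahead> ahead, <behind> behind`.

1 ahead, 2 behind

Reachable from 0e0e: {0e0e, 2b1d, 37e8}.
Reachable from ea4b: {2b1d, 37e8, c0c4, ea4b}.
Only in 0e0e's history (ahead): {0e0e} — 1.
Only in ea4b's history (behind): {c0c4, ea4b} — 2.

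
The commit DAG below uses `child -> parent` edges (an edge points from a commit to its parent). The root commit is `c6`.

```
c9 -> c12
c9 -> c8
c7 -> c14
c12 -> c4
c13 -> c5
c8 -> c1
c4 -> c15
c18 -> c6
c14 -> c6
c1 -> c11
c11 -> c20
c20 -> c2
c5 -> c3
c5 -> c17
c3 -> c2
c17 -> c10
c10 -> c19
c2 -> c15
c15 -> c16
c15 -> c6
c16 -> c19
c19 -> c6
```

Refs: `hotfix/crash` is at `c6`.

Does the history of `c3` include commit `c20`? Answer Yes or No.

Ancestors of c3: {c15, c16, c19, c2, c3, c6}.
c20 is not in that set, so it is not an ancestor of c3.

No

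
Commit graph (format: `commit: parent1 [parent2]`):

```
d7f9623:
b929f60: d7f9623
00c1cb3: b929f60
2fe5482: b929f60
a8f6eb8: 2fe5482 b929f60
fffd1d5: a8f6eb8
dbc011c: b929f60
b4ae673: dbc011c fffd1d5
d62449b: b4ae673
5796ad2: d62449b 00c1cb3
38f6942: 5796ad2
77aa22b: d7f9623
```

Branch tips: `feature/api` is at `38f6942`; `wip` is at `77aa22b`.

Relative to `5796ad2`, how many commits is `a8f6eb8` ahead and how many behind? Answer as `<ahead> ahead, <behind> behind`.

0 ahead, 6 behind

Reachable from a8f6eb8: {2fe5482, a8f6eb8, b929f60, d7f9623}.
Reachable from 5796ad2: {00c1cb3, 2fe5482, 5796ad2, a8f6eb8, b4ae673, b929f60, d62449b, d7f9623, dbc011c, fffd1d5}.
Only in a8f6eb8's history (ahead): {} — 0.
Only in 5796ad2's history (behind): {00c1cb3, 5796ad2, b4ae673, d62449b, dbc011c, fffd1d5} — 6.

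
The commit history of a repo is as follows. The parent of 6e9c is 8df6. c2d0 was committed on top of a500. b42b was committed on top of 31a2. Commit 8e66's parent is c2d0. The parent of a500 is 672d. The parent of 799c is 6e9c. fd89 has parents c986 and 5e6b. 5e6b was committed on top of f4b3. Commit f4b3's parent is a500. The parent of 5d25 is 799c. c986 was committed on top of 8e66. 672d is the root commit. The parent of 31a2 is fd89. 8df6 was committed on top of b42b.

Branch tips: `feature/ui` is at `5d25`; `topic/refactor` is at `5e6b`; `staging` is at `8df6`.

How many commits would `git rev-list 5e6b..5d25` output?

Reachable from 5d25: {31a2, 5d25, 5e6b, 672d, 6e9c, 799c, 8df6, 8e66, a500, b42b, c2d0, c986, f4b3, fd89}.
Reachable from 5e6b: {5e6b, 672d, a500, f4b3}.
In 5d25's history but not 5e6b's: {31a2, 5d25, 6e9c, 799c, 8df6, 8e66, b42b, c2d0, c986, fd89} — 10 commits.

10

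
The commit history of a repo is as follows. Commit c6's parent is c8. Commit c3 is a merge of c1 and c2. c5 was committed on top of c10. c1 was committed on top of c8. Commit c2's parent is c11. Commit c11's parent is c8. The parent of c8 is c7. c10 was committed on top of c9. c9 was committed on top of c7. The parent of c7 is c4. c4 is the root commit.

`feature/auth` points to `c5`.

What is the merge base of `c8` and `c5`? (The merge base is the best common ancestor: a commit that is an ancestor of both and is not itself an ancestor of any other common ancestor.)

Ancestors of c8: {c4, c7, c8}.
Ancestors of c5: {c10, c4, c5, c7, c9}.
Common ancestors: {c4, c7}.
Among these, c7 is not an ancestor of any other common ancestor — it is the merge base.

c7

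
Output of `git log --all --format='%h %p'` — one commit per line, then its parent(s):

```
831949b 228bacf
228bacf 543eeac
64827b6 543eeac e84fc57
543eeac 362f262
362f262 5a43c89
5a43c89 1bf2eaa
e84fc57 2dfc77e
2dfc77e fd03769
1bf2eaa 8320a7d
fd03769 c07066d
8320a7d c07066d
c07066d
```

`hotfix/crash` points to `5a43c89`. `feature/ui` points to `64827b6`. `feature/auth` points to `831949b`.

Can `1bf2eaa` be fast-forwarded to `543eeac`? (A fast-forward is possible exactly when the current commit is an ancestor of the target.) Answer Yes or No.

A fast-forward from 1bf2eaa to 543eeac is possible iff 1bf2eaa is an ancestor of 543eeac.
Ancestors of 543eeac: {1bf2eaa, 362f262, 543eeac, 5a43c89, 8320a7d, c07066d}.
1bf2eaa is among them, so fast-forward is possible.

Yes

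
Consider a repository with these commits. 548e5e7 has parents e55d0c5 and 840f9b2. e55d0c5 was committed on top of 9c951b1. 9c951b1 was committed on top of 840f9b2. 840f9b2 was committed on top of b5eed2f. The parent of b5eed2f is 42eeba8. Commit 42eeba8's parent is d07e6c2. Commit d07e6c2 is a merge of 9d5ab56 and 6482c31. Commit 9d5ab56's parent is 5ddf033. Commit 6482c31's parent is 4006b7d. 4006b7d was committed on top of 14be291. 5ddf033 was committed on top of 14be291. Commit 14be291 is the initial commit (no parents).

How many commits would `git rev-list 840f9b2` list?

Walking parent pointers from 840f9b2: reachable set = {14be291, 4006b7d, 42eeba8, 5ddf033, 6482c31, 840f9b2, 9d5ab56, b5eed2f, d07e6c2}.
That is 9 commits.

9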